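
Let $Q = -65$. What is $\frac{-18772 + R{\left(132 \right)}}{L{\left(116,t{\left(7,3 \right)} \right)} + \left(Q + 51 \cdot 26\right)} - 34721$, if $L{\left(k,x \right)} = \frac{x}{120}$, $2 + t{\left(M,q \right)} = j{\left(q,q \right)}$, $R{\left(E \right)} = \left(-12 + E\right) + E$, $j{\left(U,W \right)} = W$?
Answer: $- \frac{5256238841}{151321} \approx -34736.0$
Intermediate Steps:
$R{\left(E \right)} = -12 + 2 E$
$t{\left(M,q \right)} = -2 + q$
$L{\left(k,x \right)} = \frac{x}{120}$ ($L{\left(k,x \right)} = x \frac{1}{120} = \frac{x}{120}$)
$\frac{-18772 + R{\left(132 \right)}}{L{\left(116,t{\left(7,3 \right)} \right)} + \left(Q + 51 \cdot 26\right)} - 34721 = \frac{-18772 + \left(-12 + 2 \cdot 132\right)}{\frac{-2 + 3}{120} + \left(-65 + 51 \cdot 26\right)} - 34721 = \frac{-18772 + \left(-12 + 264\right)}{\frac{1}{120} \cdot 1 + \left(-65 + 1326\right)} - 34721 = \frac{-18772 + 252}{\frac{1}{120} + 1261} - 34721 = - \frac{18520}{\frac{151321}{120}} - 34721 = \left(-18520\right) \frac{120}{151321} - 34721 = - \frac{2222400}{151321} - 34721 = - \frac{5256238841}{151321}$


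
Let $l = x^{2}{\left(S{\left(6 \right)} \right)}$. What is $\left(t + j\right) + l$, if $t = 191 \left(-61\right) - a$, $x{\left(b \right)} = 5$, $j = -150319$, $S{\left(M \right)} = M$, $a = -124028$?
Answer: $-37917$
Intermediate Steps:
$t = 112377$ ($t = 191 \left(-61\right) - -124028 = -11651 + 124028 = 112377$)
$l = 25$ ($l = 5^{2} = 25$)
$\left(t + j\right) + l = \left(112377 - 150319\right) + 25 = -37942 + 25 = -37917$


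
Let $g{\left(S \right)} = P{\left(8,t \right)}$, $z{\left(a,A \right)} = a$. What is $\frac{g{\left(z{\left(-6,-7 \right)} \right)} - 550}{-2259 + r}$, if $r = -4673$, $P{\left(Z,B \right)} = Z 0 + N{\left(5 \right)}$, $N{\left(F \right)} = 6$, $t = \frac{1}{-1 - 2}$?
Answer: $\frac{136}{1733} \approx 0.078477$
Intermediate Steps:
$t = - \frac{1}{3}$ ($t = \frac{1}{-1 - 2} = \frac{1}{-3} = - \frac{1}{3} \approx -0.33333$)
$P{\left(Z,B \right)} = 6$ ($P{\left(Z,B \right)} = Z 0 + 6 = 0 + 6 = 6$)
$g{\left(S \right)} = 6$
$\frac{g{\left(z{\left(-6,-7 \right)} \right)} - 550}{-2259 + r} = \frac{6 - 550}{-2259 - 4673} = - \frac{544}{-6932} = \left(-544\right) \left(- \frac{1}{6932}\right) = \frac{136}{1733}$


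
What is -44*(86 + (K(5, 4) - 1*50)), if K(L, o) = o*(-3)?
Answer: -1056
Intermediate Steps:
K(L, o) = -3*o
-44*(86 + (K(5, 4) - 1*50)) = -44*(86 + (-3*4 - 1*50)) = -44*(86 + (-12 - 50)) = -44*(86 - 62) = -44*24 = -1056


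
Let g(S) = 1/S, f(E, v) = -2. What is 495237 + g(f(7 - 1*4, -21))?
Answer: 990473/2 ≈ 4.9524e+5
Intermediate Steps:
495237 + g(f(7 - 1*4, -21)) = 495237 + 1/(-2) = 495237 - ½ = 990473/2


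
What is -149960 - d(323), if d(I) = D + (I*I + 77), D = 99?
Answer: -254465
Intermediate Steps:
d(I) = 176 + I² (d(I) = 99 + (I*I + 77) = 99 + (I² + 77) = 99 + (77 + I²) = 176 + I²)
-149960 - d(323) = -149960 - (176 + 323²) = -149960 - (176 + 104329) = -149960 - 1*104505 = -149960 - 104505 = -254465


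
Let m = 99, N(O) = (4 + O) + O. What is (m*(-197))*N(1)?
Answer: -117018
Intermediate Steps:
N(O) = 4 + 2*O
(m*(-197))*N(1) = (99*(-197))*(4 + 2*1) = -19503*(4 + 2) = -19503*6 = -117018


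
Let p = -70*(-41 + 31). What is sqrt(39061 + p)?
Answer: sqrt(39761) ≈ 199.40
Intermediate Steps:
p = 700 (p = -70*(-10) = 700)
sqrt(39061 + p) = sqrt(39061 + 700) = sqrt(39761)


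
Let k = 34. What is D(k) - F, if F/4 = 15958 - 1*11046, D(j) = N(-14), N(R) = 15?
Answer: -19633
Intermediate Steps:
D(j) = 15
F = 19648 (F = 4*(15958 - 1*11046) = 4*(15958 - 11046) = 4*4912 = 19648)
D(k) - F = 15 - 1*19648 = 15 - 19648 = -19633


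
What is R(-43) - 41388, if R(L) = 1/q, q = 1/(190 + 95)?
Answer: -41103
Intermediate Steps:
q = 1/285 ≈ 0.0035088
R(L) = 285 (R(L) = 1/(1/285) = 285)
R(-43) - 41388 = 285 - 41388 = -41103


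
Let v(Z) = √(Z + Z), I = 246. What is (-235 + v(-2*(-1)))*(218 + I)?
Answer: -108112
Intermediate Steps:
v(Z) = √2*√Z (v(Z) = √(2*Z) = √2*√Z)
(-235 + v(-2*(-1)))*(218 + I) = (-235 + √2*√(-2*(-1)))*(218 + 246) = (-235 + √2*√2)*464 = (-235 + 2)*464 = -233*464 = -108112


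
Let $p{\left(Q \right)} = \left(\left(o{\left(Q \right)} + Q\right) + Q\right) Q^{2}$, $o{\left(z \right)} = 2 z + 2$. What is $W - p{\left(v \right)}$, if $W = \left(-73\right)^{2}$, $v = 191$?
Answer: $-27939117$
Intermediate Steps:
$o{\left(z \right)} = 2 + 2 z$
$p{\left(Q \right)} = Q^{2} \left(2 + 4 Q\right)$ ($p{\left(Q \right)} = \left(\left(\left(2 + 2 Q\right) + Q\right) + Q\right) Q^{2} = \left(\left(2 + 3 Q\right) + Q\right) Q^{2} = \left(2 + 4 Q\right) Q^{2} = Q^{2} \left(2 + 4 Q\right)$)
$W = 5329$
$W - p{\left(v \right)} = 5329 - 191^{2} \left(2 + 4 \cdot 191\right) = 5329 - 36481 \left(2 + 764\right) = 5329 - 36481 \cdot 766 = 5329 - 27944446 = -27939117$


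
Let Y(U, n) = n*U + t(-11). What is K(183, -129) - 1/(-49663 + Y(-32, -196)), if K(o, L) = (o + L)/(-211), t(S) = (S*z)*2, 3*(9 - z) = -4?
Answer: -7065537/27610405 ≈ -0.25590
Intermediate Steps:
z = 31/3 (z = 9 - ⅓*(-4) = 9 + 4/3 = 31/3 ≈ 10.333)
t(S) = 62*S/3 (t(S) = (S*(31/3))*2 = (31*S/3)*2 = 62*S/3)
K(o, L) = -L/211 - o/211 (K(o, L) = (L + o)*(-1/211) = -L/211 - o/211)
Y(U, n) = -682/3 + U*n (Y(U, n) = n*U + (62/3)*(-11) = U*n - 682/3 = -682/3 + U*n)
K(183, -129) - 1/(-49663 + Y(-32, -196)) = (-1/211*(-129) - 1/211*183) - 1/(-49663 + (-682/3 - 32*(-196))) = (129/211 - 183/211) - 1/(-49663 + (-682/3 + 6272)) = -54/211 - 1/(-49663 + 18134/3) = -54/211 - 1/(-130855/3) = -54/211 - 1*(-3/130855) = -54/211 + 3/130855 = -7065537/27610405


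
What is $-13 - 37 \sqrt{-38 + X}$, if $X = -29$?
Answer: $-13 - 37 i \sqrt{67} \approx -13.0 - 302.86 i$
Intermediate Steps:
$-13 - 37 \sqrt{-38 + X} = -13 - 37 \sqrt{-38 - 29} = -13 - 37 \sqrt{-67} = -13 - 37 i \sqrt{67}$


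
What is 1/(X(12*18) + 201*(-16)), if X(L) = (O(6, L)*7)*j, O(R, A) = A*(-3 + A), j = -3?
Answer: -1/969384 ≈ -1.0316e-6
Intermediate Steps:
X(L) = -21*L*(-3 + L) (X(L) = ((L*(-3 + L))*7)*(-3) = (7*L*(-3 + L))*(-3) = -21*L*(-3 + L))
1/(X(12*18) + 201*(-16)) = 1/(21*(12*18)*(3 - 12*18) + 201*(-16)) = 1/(21*216*(3 - 1*216) - 3216) = 1/(21*216*(3 - 216) - 3216) = 1/(21*216*(-213) - 3216) = 1/(-966168 - 3216) = 1/(-969384) = -1/969384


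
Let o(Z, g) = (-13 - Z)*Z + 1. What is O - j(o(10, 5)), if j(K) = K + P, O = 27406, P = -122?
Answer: 27757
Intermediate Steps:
o(Z, g) = 1 + Z*(-13 - Z) (o(Z, g) = Z*(-13 - Z) + 1 = 1 + Z*(-13 - Z))
j(K) = -122 + K (j(K) = K - 122 = -122 + K)
O - j(o(10, 5)) = 27406 - (-122 + (1 - 1*10² - 13*10)) = 27406 - (-122 + (1 - 1*100 - 130)) = 27406 - (-122 + (1 - 100 - 130)) = 27406 - (-122 - 229) = 27406 - 1*(-351) = 27406 + 351 = 27757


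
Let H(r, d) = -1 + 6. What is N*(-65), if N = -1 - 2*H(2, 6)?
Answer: 715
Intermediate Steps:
H(r, d) = 5
N = -11 (N = -1 - 2*5 = -1 - 10 = -11)
N*(-65) = -11*(-65) = 715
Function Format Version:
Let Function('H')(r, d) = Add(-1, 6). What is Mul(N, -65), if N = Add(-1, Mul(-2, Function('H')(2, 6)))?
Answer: 715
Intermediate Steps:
Function('H')(r, d) = 5
N = -11 (N = Add(-1, Mul(-2, 5)) = Add(-1, -10) = -11)
Mul(N, -65) = Mul(-11, -65) = 715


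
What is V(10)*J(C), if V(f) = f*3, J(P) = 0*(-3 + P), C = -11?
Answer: 0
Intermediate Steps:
J(P) = 0
V(f) = 3*f
V(10)*J(C) = (3*10)*0 = 30*0 = 0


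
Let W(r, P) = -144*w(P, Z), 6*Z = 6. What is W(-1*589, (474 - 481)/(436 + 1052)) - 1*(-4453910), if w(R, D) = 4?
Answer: 4453334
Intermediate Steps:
Z = 1 (Z = (⅙)*6 = 1)
W(r, P) = -576 (W(r, P) = -144*4 = -576)
W(-1*589, (474 - 481)/(436 + 1052)) - 1*(-4453910) = -576 - 1*(-4453910) = -576 + 4453910 = 4453334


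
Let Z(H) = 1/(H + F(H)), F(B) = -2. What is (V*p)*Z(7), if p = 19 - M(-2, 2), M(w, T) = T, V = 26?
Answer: 442/5 ≈ 88.400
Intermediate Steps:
Z(H) = 1/(-2 + H) (Z(H) = 1/(H - 2) = 1/(-2 + H))
p = 17 (p = 19 - 1*2 = 19 - 2 = 17)
(V*p)*Z(7) = (26*17)/(-2 + 7) = 442/5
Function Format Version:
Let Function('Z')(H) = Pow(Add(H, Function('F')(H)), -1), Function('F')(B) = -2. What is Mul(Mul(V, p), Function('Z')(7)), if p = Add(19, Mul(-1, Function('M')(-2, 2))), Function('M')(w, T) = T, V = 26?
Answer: Rational(442, 5) ≈ 88.400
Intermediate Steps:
Function('Z')(H) = Pow(Add(-2, H), -1) (Function('Z')(H) = Pow(Add(H, -2), -1) = Pow(Add(-2, H), -1))
p = 17 (p = Add(19, Mul(-1, 2)) = Add(19, -2) = 17)
Mul(Mul(V, p), Function('Z')(7)) = Mul(Mul(26, 17), Pow(Add(-2, 7), -1)) = Mul(442, Pow(5, -1)) = Mul(442, Rational(1, 5)) = Rational(442, 5)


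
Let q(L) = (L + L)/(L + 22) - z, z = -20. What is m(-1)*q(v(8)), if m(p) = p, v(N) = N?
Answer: -308/15 ≈ -20.533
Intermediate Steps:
q(L) = 20 + 2*L/(22 + L) (q(L) = (L + L)/(L + 22) - 1*(-20) = (2*L)/(22 + L) + 20 = 2*L/(22 + L) + 20 = 20 + 2*L/(22 + L))
m(-1)*q(v(8)) = -22*(20 + 8)/(22 + 8) = -22*28/30 = -1*308/15 = -308/15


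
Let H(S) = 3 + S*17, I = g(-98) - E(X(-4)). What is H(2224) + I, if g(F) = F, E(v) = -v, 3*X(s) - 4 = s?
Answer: 37713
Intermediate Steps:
X(s) = 4/3 + s/3
I = -98 (I = -98 - (-1)*(4/3 + (⅓)*(-4)) = -98 - (-1)*(4/3 - 4/3) = -98 - (-1)*0 = -98 - 1*0 = -98 + 0 = -98)
H(S) = 3 + 17*S
H(2224) + I = (3 + 17*2224) - 98 = (3 + 37808) - 98 = 37811 - 98 = 37713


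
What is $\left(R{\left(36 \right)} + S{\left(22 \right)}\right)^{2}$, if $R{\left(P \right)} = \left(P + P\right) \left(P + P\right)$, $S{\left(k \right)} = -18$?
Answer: $26687556$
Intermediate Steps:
$R{\left(P \right)} = 4 P^{2}$ ($R{\left(P \right)} = 2 P 2 P = 4 P^{2}$)
$\left(R{\left(36 \right)} + S{\left(22 \right)}\right)^{2} = \left(4 \cdot 36^{2} - 18\right)^{2} = \left(4 \cdot 1296 - 18\right)^{2} = \left(5184 - 18\right)^{2} = 5166^{2} = 26687556$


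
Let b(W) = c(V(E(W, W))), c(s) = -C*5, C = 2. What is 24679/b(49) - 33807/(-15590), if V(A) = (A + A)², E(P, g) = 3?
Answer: -19220377/7795 ≈ -2465.7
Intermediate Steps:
V(A) = 4*A² (V(A) = (2*A)² = 4*A²)
c(s) = -10 (c(s) = -1*2*5 = -2*5 = -10)
b(W) = -10
24679/b(49) - 33807/(-15590) = 24679/(-10) - 33807/(-15590) = 24679*(-⅒) - 33807*(-1/15590) = -24679/10 + 33807/15590 = -19220377/7795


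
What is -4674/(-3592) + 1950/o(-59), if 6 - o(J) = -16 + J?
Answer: 1230499/48492 ≈ 25.375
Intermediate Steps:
o(J) = 22 - J (o(J) = 6 - (-16 + J) = 6 + (16 - J) = 22 - J)
-4674/(-3592) + 1950/o(-59) = -4674/(-3592) + 1950/(22 - 1*(-59)) = -4674*(-1/3592) + 1950/(22 + 59) = 2337/1796 + 1950/81 = 2337/1796 + 1950*(1/81) = 2337/1796 + 650/27 = 1230499/48492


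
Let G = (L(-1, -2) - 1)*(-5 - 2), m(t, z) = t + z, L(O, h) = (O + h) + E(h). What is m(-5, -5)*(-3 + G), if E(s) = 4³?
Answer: 4230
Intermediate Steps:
E(s) = 64
L(O, h) = 64 + O + h (L(O, h) = (O + h) + 64 = 64 + O + h)
G = -420 (G = ((64 - 1 - 2) - 1)*(-5 - 2) = (61 - 1)*(-7) = 60*(-7) = -420)
m(-5, -5)*(-3 + G) = (-5 - 5)*(-3 - 420) = -10*(-423) = 4230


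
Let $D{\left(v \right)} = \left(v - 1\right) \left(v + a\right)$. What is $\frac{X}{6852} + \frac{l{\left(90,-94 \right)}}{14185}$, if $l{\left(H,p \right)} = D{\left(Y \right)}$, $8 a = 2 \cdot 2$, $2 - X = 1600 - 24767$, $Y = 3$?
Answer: $\frac{109566743}{32398540} \approx 3.3818$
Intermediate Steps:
$X = 23169$ ($X = 2 - \left(1600 - 24767\right) = 2 - -23167 = 2 + 23167 = 23169$)
$a = \frac{1}{2}$ ($a = \frac{2 \cdot 2}{8} = \frac{1}{8} \cdot 4 = \frac{1}{2} \approx 0.5$)
$D{\left(v \right)} = \left(\frac{1}{2} + v\right) \left(-1 + v\right)$ ($D{\left(v \right)} = \left(v - 1\right) \left(v + \frac{1}{2}\right) = \left(-1 + v\right) \left(\frac{1}{2} + v\right) = \left(\frac{1}{2} + v\right) \left(-1 + v\right)$)
$l{\left(H,p \right)} = 7$ ($l{\left(H,p \right)} = - \frac{1}{2} + 3^{2} - \frac{3}{2} = - \frac{1}{2} + 9 - \frac{3}{2} = 7$)
$\frac{X}{6852} + \frac{l{\left(90,-94 \right)}}{14185} = \frac{23169}{6852} + \frac{7}{14185} = 23169 \cdot \frac{1}{6852} + 7 \cdot \frac{1}{14185} = \frac{7723}{2284} + \frac{7}{14185} = \frac{109566743}{32398540}$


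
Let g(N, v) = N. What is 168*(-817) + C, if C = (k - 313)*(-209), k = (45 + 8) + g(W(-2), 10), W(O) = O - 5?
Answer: -81453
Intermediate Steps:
W(O) = -5 + O
k = 46 (k = (45 + 8) + (-5 - 2) = 53 - 7 = 46)
C = 55803 (C = (46 - 313)*(-209) = -267*(-209) = 55803)
168*(-817) + C = 168*(-817) + 55803 = -137256 + 55803 = -81453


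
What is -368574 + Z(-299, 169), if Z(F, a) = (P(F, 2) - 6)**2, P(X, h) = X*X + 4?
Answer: 7991812627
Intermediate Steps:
P(X, h) = 4 + X**2 (P(X, h) = X**2 + 4 = 4 + X**2)
Z(F, a) = (-2 + F**2)**2 (Z(F, a) = ((4 + F**2) - 6)**2 = (-2 + F**2)**2)
-368574 + Z(-299, 169) = -368574 + (-2 + (-299)**2)**2 = -368574 + (-2 + 89401)**2 = -368574 + 89399**2 = -368574 + 7992181201 = 7991812627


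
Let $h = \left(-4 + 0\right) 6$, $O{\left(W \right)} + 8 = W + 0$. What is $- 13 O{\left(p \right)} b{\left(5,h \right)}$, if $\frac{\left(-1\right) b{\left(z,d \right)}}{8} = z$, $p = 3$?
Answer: $-2600$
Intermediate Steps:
$O{\left(W \right)} = -8 + W$ ($O{\left(W \right)} = -8 + \left(W + 0\right) = -8 + W$)
$h = -24$ ($h = \left(-4\right) 6 = -24$)
$b{\left(z,d \right)} = - 8 z$
$- 13 O{\left(p \right)} b{\left(5,h \right)} = - 13 \left(-8 + 3\right) \left(\left(-8\right) 5\right) = \left(-13\right) \left(-5\right) \left(-40\right) = 65 \left(-40\right) = -2600$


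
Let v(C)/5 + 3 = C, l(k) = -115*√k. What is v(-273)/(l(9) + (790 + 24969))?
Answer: -690/12707 ≈ -0.054301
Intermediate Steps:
v(C) = -15 + 5*C
v(-273)/(l(9) + (790 + 24969)) = (-15 + 5*(-273))/(-115*√9 + (790 + 24969)) = (-15 - 1365)/(-115*3 + 25759) = -1380/(-345 + 25759) = -1380/25414 = -1380*1/25414 = -690/12707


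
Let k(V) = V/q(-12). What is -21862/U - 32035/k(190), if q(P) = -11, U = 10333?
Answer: 727408085/392654 ≈ 1852.5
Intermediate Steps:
k(V) = -V/11 (k(V) = V/(-11) = V*(-1/11) = -V/11)
-21862/U - 32035/k(190) = -21862/10333 - 32035/((-1/11*190)) = -21862*1/10333 - 32035/(-190/11) = -21862/10333 - 32035*(-11/190) = -21862/10333 + 70477/38 = 727408085/392654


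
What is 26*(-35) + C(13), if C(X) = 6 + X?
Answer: -891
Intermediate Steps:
26*(-35) + C(13) = 26*(-35) + (6 + 13) = -910 + 19 = -891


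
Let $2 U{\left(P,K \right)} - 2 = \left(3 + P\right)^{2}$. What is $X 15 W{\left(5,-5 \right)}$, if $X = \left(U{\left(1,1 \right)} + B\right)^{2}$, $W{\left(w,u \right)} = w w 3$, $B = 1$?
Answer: $112500$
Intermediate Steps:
$W{\left(w,u \right)} = 3 w^{2}$ ($W{\left(w,u \right)} = w^{2} \cdot 3 = 3 w^{2}$)
$U{\left(P,K \right)} = 1 + \frac{\left(3 + P\right)^{2}}{2}$
$X = 100$ ($X = \left(\left(1 + \frac{\left(3 + 1\right)^{2}}{2}\right) + 1\right)^{2} = \left(\left(1 + \frac{4^{2}}{2}\right) + 1\right)^{2} = \left(\left(1 + \frac{1}{2} \cdot 16\right) + 1\right)^{2} = \left(\left(1 + 8\right) + 1\right)^{2} = \left(9 + 1\right)^{2} = 10^{2} = 100$)
$X 15 W{\left(5,-5 \right)} = 100 \cdot 15 \cdot 3 \cdot 5^{2} = 1500 \cdot 3 \cdot 25 = 1500 \cdot 75 = 112500$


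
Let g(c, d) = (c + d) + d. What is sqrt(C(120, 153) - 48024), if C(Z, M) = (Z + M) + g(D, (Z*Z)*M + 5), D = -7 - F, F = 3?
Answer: sqrt(4358649) ≈ 2087.7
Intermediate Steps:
D = -10 (D = -7 - 1*3 = -7 - 3 = -10)
g(c, d) = c + 2*d
C(Z, M) = M + Z + 2*M*Z**2 (C(Z, M) = (Z + M) + (-10 + 2*((Z*Z)*M + 5)) = (M + Z) + (-10 + 2*(Z**2*M + 5)) = (M + Z) + (-10 + 2*(M*Z**2 + 5)) = (M + Z) + (-10 + 2*(5 + M*Z**2)) = (M + Z) + (-10 + (10 + 2*M*Z**2)) = (M + Z) + 2*M*Z**2 = M + Z + 2*M*Z**2)
sqrt(C(120, 153) - 48024) = sqrt((153 + 120 + 2*153*120**2) - 48024) = sqrt((153 + 120 + 2*153*14400) - 48024) = sqrt((153 + 120 + 4406400) - 48024) = sqrt(4406673 - 48024) = sqrt(4358649)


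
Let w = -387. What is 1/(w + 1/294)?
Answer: -294/113777 ≈ -0.0025840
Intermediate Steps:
1/(w + 1/294) = 1/(-387 + 1/294) = 1/(-113777/294) = -294/113777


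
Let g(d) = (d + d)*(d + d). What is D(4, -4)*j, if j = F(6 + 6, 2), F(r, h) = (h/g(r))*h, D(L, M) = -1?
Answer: -1/144 ≈ -0.0069444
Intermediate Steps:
g(d) = 4*d**2 (g(d) = (2*d)*(2*d) = 4*d**2)
F(r, h) = h**2/(4*r**2) (F(r, h) = (h/((4*r**2)))*h = (h*(1/(4*r**2)))*h = (h/(4*r**2))*h = h**2/(4*r**2))
j = 1/144 (j = (1/4)*2**2/(6 + 6)**2 = (1/4)*4/12**2 = (1/4)*4*(1/144) = 1/144 ≈ 0.0069444)
D(4, -4)*j = -1*1/144 = -1/144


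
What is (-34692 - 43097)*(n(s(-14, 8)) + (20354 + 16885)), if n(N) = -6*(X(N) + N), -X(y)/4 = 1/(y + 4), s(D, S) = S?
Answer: -2893206277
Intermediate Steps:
X(y) = -4/(4 + y) (X(y) = -4/(y + 4) = -4/(4 + y))
n(N) = -6*N + 24/(4 + N) (n(N) = -6*(-4/(4 + N) + N) = -6*(N - 4/(4 + N)) = -6*N + 24/(4 + N))
(-34692 - 43097)*(n(s(-14, 8)) + (20354 + 16885)) = (-34692 - 43097)*(6*(4 - 1*8*(4 + 8))/(4 + 8) + (20354 + 16885)) = -77789*(6*(4 - 1*8*12)/12 + 37239) = -77789*(6*(1/12)*(4 - 96) + 37239) = -77789*(6*(1/12)*(-92) + 37239) = -77789*(-46 + 37239) = -77789*37193 = -2893206277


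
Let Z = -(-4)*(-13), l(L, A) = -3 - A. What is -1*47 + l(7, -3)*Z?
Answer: -47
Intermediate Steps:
Z = -52 (Z = -4*13 = -52)
-1*47 + l(7, -3)*Z = -1*47 + (-3 - 1*(-3))*(-52) = -47 + (-3 + 3)*(-52) = -47 + 0*(-52) = -47 + 0 = -47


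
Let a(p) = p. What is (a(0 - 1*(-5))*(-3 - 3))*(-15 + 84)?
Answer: -2070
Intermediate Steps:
(a(0 - 1*(-5))*(-3 - 3))*(-15 + 84) = ((0 - 1*(-5))*(-3 - 3))*(-15 + 84) = ((0 + 5)*(-6))*69 = (5*(-6))*69 = -30*69 = -2070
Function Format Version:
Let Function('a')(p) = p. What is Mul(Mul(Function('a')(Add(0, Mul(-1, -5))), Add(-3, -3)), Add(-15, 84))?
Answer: -2070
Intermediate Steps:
Mul(Mul(Function('a')(Add(0, Mul(-1, -5))), Add(-3, -3)), Add(-15, 84)) = Mul(Mul(Add(0, Mul(-1, -5)), Add(-3, -3)), Add(-15, 84)) = Mul(Mul(Add(0, 5), -6), 69) = Mul(Mul(5, -6), 69) = Mul(-30, 69) = -2070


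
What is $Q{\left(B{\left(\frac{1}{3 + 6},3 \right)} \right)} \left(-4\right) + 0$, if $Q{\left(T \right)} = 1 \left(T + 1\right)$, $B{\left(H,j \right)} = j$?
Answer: $-16$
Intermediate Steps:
$Q{\left(T \right)} = 1 + T$ ($Q{\left(T \right)} = 1 \left(1 + T\right) = 1 + T$)
$Q{\left(B{\left(\frac{1}{3 + 6},3 \right)} \right)} \left(-4\right) + 0 = \left(1 + 3\right) \left(-4\right) + 0 = 4 \left(-4\right) + 0 = -16 + 0 = -16$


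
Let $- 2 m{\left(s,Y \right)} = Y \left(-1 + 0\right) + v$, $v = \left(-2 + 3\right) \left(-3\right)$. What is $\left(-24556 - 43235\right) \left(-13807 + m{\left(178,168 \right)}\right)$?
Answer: $\frac{1860388413}{2} \approx 9.3019 \cdot 10^{8}$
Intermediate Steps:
$v = -3$ ($v = 1 \left(-3\right) = -3$)
$m{\left(s,Y \right)} = \frac{3}{2} + \frac{Y}{2}$ ($m{\left(s,Y \right)} = - \frac{Y \left(-1 + 0\right) - 3}{2} = - \frac{Y \left(-1\right) - 3}{2} = - \frac{- Y - 3}{2} = - \frac{-3 - Y}{2} = \frac{3}{2} + \frac{Y}{2}$)
$\left(-24556 - 43235\right) \left(-13807 + m{\left(178,168 \right)}\right) = \left(-24556 - 43235\right) \left(-13807 + \left(\frac{3}{2} + \frac{1}{2} \cdot 168\right)\right) = - 67791 \left(-13807 + \left(\frac{3}{2} + 84\right)\right) = - 67791 \left(-13807 + \frac{171}{2}\right) = \left(-67791\right) \left(- \frac{27443}{2}\right) = \frac{1860388413}{2}$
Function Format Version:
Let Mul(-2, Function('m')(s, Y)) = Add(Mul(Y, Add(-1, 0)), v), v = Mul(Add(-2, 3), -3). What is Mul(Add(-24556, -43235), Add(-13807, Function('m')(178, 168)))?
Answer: Rational(1860388413, 2) ≈ 9.3019e+8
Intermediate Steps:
v = -3 (v = Mul(1, -3) = -3)
Function('m')(s, Y) = Add(Rational(3, 2), Mul(Rational(1, 2), Y)) (Function('m')(s, Y) = Mul(Rational(-1, 2), Add(Mul(Y, Add(-1, 0)), -3)) = Mul(Rational(-1, 2), Add(Mul(Y, -1), -3)) = Mul(Rational(-1, 2), Add(Mul(-1, Y), -3)) = Mul(Rational(-1, 2), Add(-3, Mul(-1, Y))) = Add(Rational(3, 2), Mul(Rational(1, 2), Y)))
Mul(Add(-24556, -43235), Add(-13807, Function('m')(178, 168))) = Mul(Add(-24556, -43235), Add(-13807, Add(Rational(3, 2), Mul(Rational(1, 2), 168)))) = Mul(-67791, Add(-13807, Add(Rational(3, 2), 84))) = Mul(-67791, Add(-13807, Rational(171, 2))) = Mul(-67791, Rational(-27443, 2)) = Rational(1860388413, 2)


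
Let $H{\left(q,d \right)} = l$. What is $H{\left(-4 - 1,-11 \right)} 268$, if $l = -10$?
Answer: $-2680$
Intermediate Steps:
$H{\left(q,d \right)} = -10$
$H{\left(-4 - 1,-11 \right)} 268 = \left(-10\right) 268 = -2680$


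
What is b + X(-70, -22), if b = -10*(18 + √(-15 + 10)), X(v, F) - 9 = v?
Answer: -241 - 10*I*√5 ≈ -241.0 - 22.361*I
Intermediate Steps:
X(v, F) = 9 + v
b = -180 - 10*I*√5 (b = -10*(18 + √(-5)) = -10*(18 + I*√5) = -(180 + 10*I*√5) = -180 - 10*I*√5 ≈ -180.0 - 22.361*I)
b + X(-70, -22) = (-180 - 10*I*√5) + (9 - 70) = (-180 - 10*I*√5) - 61 = -241 - 10*I*√5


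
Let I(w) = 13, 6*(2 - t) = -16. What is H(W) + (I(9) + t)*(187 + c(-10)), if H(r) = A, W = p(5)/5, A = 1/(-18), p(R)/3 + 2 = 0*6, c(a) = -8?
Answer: 56921/18 ≈ 3162.3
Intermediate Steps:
t = 14/3 (t = 2 - 1/6*(-16) = 2 + 8/3 = 14/3 ≈ 4.6667)
p(R) = -6 (p(R) = -6 + 3*(0*6) = -6 + 3*0 = -6 + 0 = -6)
A = -1/18 ≈ -0.055556
W = -6/5 ≈ -1.2000
H(r) = -1/18
H(W) + (I(9) + t)*(187 + c(-10)) = -1/18 + (13 + 14/3)*(187 - 8) = -1/18 + (53/3)*179 = -1/18 + 9487/3 = 56921/18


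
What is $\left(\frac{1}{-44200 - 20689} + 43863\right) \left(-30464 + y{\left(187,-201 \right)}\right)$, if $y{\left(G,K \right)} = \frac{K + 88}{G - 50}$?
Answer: $- \frac{11879240237684286}{8889793} \approx -1.3363 \cdot 10^{9}$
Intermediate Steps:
$y{\left(G,K \right)} = \frac{88 + K}{-50 + G}$
$\left(\frac{1}{-44200 - 20689} + 43863\right) \left(-30464 + y{\left(187,-201 \right)}\right) = \left(\frac{1}{-44200 - 20689} + 43863\right) \left(-30464 + \frac{88 - 201}{-50 + 187}\right) = \left(\frac{1}{-64889} + 43863\right) \left(-30464 + \frac{1}{137} \left(-113\right)\right) = \left(- \frac{1}{64889} + 43863\right) \left(-30464 + \frac{1}{137} \left(-113\right)\right) = \frac{2846226206 \left(-30464 - \frac{113}{137}\right)}{64889} = \frac{2846226206}{64889} \left(- \frac{4173681}{137}\right) = - \frac{11879240237684286}{8889793}$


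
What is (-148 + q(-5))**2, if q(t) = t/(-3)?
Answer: 192721/9 ≈ 21413.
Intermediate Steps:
q(t) = -t/3 (q(t) = t*(-1/3) = -t/3)
(-148 + q(-5))**2 = (-148 - 1/3*(-5))**2 = (-148 + 5/3)**2 = (-439/3)**2 = 192721/9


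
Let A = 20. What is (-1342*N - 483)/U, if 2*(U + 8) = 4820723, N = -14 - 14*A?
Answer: 788130/4820707 ≈ 0.16349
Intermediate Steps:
N = -294 (N = -14 - 14*20 = -14 - 280 = -294)
U = 4820707/2 (U = -8 + (1/2)*4820723 = -8 + 4820723/2 = 4820707/2 ≈ 2.4104e+6)
(-1342*N - 483)/U = (-1342*(-294) - 483)/(4820707/2) = (394548 - 483)*(2/4820707) = 394065*(2/4820707) = 788130/4820707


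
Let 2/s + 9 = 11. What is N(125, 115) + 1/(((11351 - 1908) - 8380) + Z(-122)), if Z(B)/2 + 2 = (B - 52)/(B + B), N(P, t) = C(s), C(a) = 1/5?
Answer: 64991/323430 ≈ 0.20094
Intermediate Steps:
s = 1 (s = 2/(-9 + 11) = 2/2 = 2*(½) = 1)
C(a) = ⅕
N(P, t) = ⅕
Z(B) = -4 + (-52 + B)/B (Z(B) = -4 + 2*((B - 52)/(B + B)) = -4 + 2*((-52 + B)/((2*B))) = -4 + 2*((-52 + B)*(1/(2*B))) = -4 + 2*((-52 + B)/(2*B)) = -4 + (-52 + B)/B)
N(125, 115) + 1/(((11351 - 1908) - 8380) + Z(-122)) = ⅕ + 1/(((11351 - 1908) - 8380) + (-3 - 52/(-122))) = ⅕ + 1/((9443 - 8380) + (-3 - 52*(-1/122))) = ⅕ + 1/(1063 + (-3 + 26/61)) = ⅕ + 1/(1063 - 157/61) = ⅕ + 1/(64686/61) = ⅕ + 61/64686 = 64991/323430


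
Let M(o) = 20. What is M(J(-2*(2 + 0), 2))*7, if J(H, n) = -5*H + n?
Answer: 140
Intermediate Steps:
J(H, n) = n - 5*H
M(J(-2*(2 + 0), 2))*7 = 20*7 = 140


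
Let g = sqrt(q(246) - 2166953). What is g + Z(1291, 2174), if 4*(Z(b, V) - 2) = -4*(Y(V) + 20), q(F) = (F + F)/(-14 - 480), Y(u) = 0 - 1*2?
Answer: -16 + I*sqrt(132203696339)/247 ≈ -16.0 + 1472.1*I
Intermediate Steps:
Y(u) = -2 (Y(u) = 0 - 2 = -2)
q(F) = -F/247 (q(F) = (2*F)/(-494) = (2*F)*(-1/494) = -F/247)
Z(b, V) = -16 (Z(b, V) = 2 + (-4*(-2 + 20))/4 = 2 + (-4*18)/4 = 2 + (1/4)*(-72) = 2 - 18 = -16)
g = I*sqrt(132203696339)/247 (g = sqrt(-1/247*246 - 2166953) = sqrt(-246/247 - 2166953) = sqrt(-535237637/247) = I*sqrt(132203696339)/247 ≈ 1472.1*I)
g + Z(1291, 2174) = I*sqrt(132203696339)/247 - 16 = -16 + I*sqrt(132203696339)/247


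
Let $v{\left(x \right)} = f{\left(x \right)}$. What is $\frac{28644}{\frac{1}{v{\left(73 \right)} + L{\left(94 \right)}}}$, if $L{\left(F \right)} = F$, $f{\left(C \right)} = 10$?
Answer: $2978976$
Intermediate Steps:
$v{\left(x \right)} = 10$
$\frac{28644}{\frac{1}{v{\left(73 \right)} + L{\left(94 \right)}}} = \frac{28644}{\frac{1}{10 + 94}} = \frac{28644}{\frac{1}{104}} = 28644 \frac{1}{\frac{1}{104}} = 28644 \cdot 104 = 2978976$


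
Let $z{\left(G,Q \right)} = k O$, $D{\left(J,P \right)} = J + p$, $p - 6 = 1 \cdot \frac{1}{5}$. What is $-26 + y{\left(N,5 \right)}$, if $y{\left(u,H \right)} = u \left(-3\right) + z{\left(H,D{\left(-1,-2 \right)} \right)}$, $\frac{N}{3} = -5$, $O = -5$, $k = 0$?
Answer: $19$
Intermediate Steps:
$p = \frac{31}{5}$ ($p = 6 + 1 \cdot \frac{1}{5} = 6 + \frac{1}{5} = \frac{31}{5} \approx 6.2$)
$N = -15$ ($N = 3 \left(-5\right) = -15$)
$D{\left(J,P \right)} = \frac{31}{5} + J$ ($D{\left(J,P \right)} = J + \frac{31}{5} = \frac{31}{5} + J$)
$z{\left(G,Q \right)} = 0$ ($z{\left(G,Q \right)} = 0 \left(-5\right) = 0$)
$y{\left(u,H \right)} = - 3 u$ ($y{\left(u,H \right)} = u \left(-3\right) + 0 = - 3 u + 0 = - 3 u$)
$-26 + y{\left(N,5 \right)} = -26 - -45 = -26 + 45 = 19$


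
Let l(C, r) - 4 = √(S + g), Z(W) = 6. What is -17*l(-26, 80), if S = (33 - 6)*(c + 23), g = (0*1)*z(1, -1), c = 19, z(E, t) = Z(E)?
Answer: -68 - 153*√14 ≈ -640.47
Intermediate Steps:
z(E, t) = 6
g = 0 (g = (0*1)*6 = 0*6 = 0)
S = 1134 (S = (33 - 6)*(19 + 23) = 27*42 = 1134)
l(C, r) = 4 + 9*√14 (l(C, r) = 4 + √(1134 + 0) = 4 + √1134 = 4 + 9*√14)
-17*l(-26, 80) = -17*(4 + 9*√14) = -68 - 153*√14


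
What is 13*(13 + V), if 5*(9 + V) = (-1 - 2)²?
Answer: 377/5 ≈ 75.400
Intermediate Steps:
V = -36/5 (V = -9 + (-1 - 2)²/5 = -9 + (⅕)*(-3)² = -9 + (⅕)*9 = -9 + 9/5 = -36/5 ≈ -7.2000)
13*(13 + V) = 13*(13 - 36/5) = 13*(29/5) = 377/5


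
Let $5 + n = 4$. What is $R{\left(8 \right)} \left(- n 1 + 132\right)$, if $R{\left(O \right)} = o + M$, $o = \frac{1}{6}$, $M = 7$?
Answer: $\frac{5719}{6} \approx 953.17$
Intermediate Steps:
$n = -1$ ($n = -5 + 4 = -1$)
$o = \frac{1}{6} \approx 0.16667$
$R{\left(O \right)} = \frac{43}{6}$ ($R{\left(O \right)} = \frac{1}{6} + 7 = \frac{43}{6}$)
$R{\left(8 \right)} \left(- n 1 + 132\right) = \frac{43 \left(\left(-1\right) \left(-1\right) 1 + 132\right)}{6} = \frac{43 \left(1 \cdot 1 + 132\right)}{6} = \frac{43 \left(1 + 132\right)}{6} = \frac{43}{6} \cdot 133 = \frac{5719}{6}$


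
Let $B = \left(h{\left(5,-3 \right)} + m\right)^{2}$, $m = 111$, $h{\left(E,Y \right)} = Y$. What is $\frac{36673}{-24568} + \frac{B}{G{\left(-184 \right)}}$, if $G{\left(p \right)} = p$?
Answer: $- \frac{36663623}{565064} \approx -64.884$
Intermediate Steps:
$B = 11664$ ($B = \left(-3 + 111\right)^{2} = 108^{2} = 11664$)
$\frac{36673}{-24568} + \frac{B}{G{\left(-184 \right)}} = \frac{36673}{-24568} + \frac{11664}{-184} = 36673 \left(- \frac{1}{24568}\right) + 11664 \left(- \frac{1}{184}\right) = - \frac{36673}{24568} - \frac{1458}{23} = - \frac{36663623}{565064}$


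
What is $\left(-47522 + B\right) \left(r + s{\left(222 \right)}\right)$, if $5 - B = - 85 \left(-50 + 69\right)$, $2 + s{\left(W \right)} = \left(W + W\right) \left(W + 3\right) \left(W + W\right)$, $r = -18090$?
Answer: $-2035180292216$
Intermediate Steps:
$s{\left(W \right)} = -2 + 4 W^{2} \left(3 + W\right)$ ($s{\left(W \right)} = -2 + \left(W + W\right) \left(W + 3\right) \left(W + W\right) = -2 + 2 W \left(3 + W\right) 2 W = -2 + 2 W 2 W \left(3 + W\right) = -2 + 4 W^{2} \left(3 + W\right)$)
$B = 1620$ ($B = 5 - - 85 \left(-50 + 69\right) = 5 - \left(-85\right) 19 = 5 - -1615 = 5 + 1615 = 1620$)
$\left(-47522 + B\right) \left(r + s{\left(222 \right)}\right) = \left(-47522 + 1620\right) \left(-18090 + \left(-2 + 4 \cdot 222^{3} + 12 \cdot 222^{2}\right)\right) = - 45902 \left(-18090 + \left(-2 + 4 \cdot 10941048 + 12 \cdot 49284\right)\right) = - 45902 \left(-18090 + \left(-2 + 43764192 + 591408\right)\right) = - 45902 \left(-18090 + 44355598\right) = \left(-45902\right) 44337508 = -2035180292216$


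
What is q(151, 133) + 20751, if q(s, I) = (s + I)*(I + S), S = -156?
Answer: 14219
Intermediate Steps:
q(s, I) = (-156 + I)*(I + s) (q(s, I) = (s + I)*(I - 156) = (I + s)*(-156 + I) = (-156 + I)*(I + s))
q(151, 133) + 20751 = (133² - 156*133 - 156*151 + 133*151) + 20751 = (17689 - 20748 - 23556 + 20083) + 20751 = -6532 + 20751 = 14219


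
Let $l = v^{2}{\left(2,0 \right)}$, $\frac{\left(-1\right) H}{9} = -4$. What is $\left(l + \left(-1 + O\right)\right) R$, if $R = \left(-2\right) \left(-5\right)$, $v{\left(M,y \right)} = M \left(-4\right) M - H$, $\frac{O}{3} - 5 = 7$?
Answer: $27390$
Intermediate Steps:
$H = 36$ ($H = \left(-9\right) \left(-4\right) = 36$)
$O = 36$ ($O = 15 + 3 \cdot 7 = 15 + 21 = 36$)
$v{\left(M,y \right)} = -36 - 4 M^{2}$ ($v{\left(M,y \right)} = M \left(-4\right) M - 36 = - 4 M M - 36 = - 4 M^{2} - 36 = -36 - 4 M^{2}$)
$l = 2704$ ($l = \left(-36 - 4 \cdot 2^{2}\right)^{2} = \left(-36 - 16\right)^{2} = \left(-52\right)^{2} = 2704$)
$R = 10$
$\left(l + \left(-1 + O\right)\right) R = \left(2704 + \left(-1 + 36\right)\right) 10 = \left(2704 + 35\right) 10 = 2739 \cdot 10 = 27390$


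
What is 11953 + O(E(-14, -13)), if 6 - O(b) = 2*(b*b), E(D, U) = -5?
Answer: 11909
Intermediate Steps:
O(b) = 6 - 2*b**2 (O(b) = 6 - 2*b*b = 6 - 2*b**2)
11953 + O(E(-14, -13)) = 11953 + (6 - 2*(-5)**2) = 11953 + (6 - 2*25) = 11953 + (6 - 50) = 11953 - 44 = 11909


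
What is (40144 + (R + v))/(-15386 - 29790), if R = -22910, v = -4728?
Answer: -6253/22588 ≈ -0.27683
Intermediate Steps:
(40144 + (R + v))/(-15386 - 29790) = (40144 + (-22910 - 4728))/(-15386 - 29790) = (40144 - 27638)/(-45176) = 12506*(-1/45176) = -6253/22588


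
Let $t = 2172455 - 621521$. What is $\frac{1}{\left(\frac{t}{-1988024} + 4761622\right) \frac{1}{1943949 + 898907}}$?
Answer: $\frac{2825832978272}{4733108631997} \approx 0.59704$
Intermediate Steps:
$t = 1550934$
$\frac{1}{\left(\frac{t}{-1988024} + 4761622\right) \frac{1}{1943949 + 898907}} = \frac{1}{\left(\frac{1550934}{-1988024} + 4761622\right) \frac{1}{1943949 + 898907}} = \frac{1}{\left(1550934 \left(- \frac{1}{1988024}\right) + 4761622\right) \frac{1}{2842856}} = \frac{1}{\left(- \frac{775467}{994012} + 4761622\right) \frac{1}{2842856}} = \frac{1}{\frac{4733108631997}{994012} \cdot \frac{1}{2842856}} = \frac{1}{\frac{4733108631997}{2825832978272}} = \frac{2825832978272}{4733108631997}$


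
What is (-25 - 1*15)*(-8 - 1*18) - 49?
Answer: 991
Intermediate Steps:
(-25 - 1*15)*(-8 - 1*18) - 49 = (-25 - 15)*(-8 - 18) - 49 = -40*(-26) - 49 = 1040 - 49 = 991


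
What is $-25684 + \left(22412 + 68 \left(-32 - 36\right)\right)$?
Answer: $-7896$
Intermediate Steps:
$-25684 + \left(22412 + 68 \left(-32 - 36\right)\right) = -25684 + \left(22412 + 68 \left(-68\right)\right) = -25684 + \left(22412 - 4624\right) = -25684 + 17788 = -7896$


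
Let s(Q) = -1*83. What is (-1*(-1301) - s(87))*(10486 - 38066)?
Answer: -38170720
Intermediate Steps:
s(Q) = -83
(-1*(-1301) - s(87))*(10486 - 38066) = (-1*(-1301) - 1*(-83))*(10486 - 38066) = (1301 + 83)*(-27580) = 1384*(-27580) = -38170720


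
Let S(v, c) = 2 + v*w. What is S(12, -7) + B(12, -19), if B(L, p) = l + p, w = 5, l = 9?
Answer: 52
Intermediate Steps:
S(v, c) = 2 + 5*v (S(v, c) = 2 + v*5 = 2 + 5*v)
B(L, p) = 9 + p
S(12, -7) + B(12, -19) = (2 + 5*12) + (9 - 19) = (2 + 60) - 10 = 62 - 10 = 52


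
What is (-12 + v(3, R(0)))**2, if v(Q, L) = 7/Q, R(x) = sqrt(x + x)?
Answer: 841/9 ≈ 93.444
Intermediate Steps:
R(x) = sqrt(2)*sqrt(x) (R(x) = sqrt(2*x) = sqrt(2)*sqrt(x))
(-12 + v(3, R(0)))**2 = (-12 + 7/3)**2 = (-29/3)**2 = 841/9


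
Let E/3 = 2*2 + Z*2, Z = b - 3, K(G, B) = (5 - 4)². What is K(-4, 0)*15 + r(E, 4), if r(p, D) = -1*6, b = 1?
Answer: 9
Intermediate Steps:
K(G, B) = 1 (K(G, B) = 1² = 1)
Z = -2 (Z = 1 - 3 = -2)
E = 0 (E = 3*(2*2 - 2*2) = 3*(4 - 4) = 3*0 = 0)
r(p, D) = -6
K(-4, 0)*15 + r(E, 4) = 1*15 - 6 = 15 - 6 = 9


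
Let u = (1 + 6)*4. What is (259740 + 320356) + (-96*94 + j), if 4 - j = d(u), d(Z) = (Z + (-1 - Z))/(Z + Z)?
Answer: 31980257/56 ≈ 5.7108e+5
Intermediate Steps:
u = 28 (u = 7*4 = 28)
d(Z) = -1/(2*Z)
j = 225/56 (j = 4 - (-1)/(2*28) = 4 - 1*(-1/56) = 4 + 1/56 = 225/56 ≈ 4.0179)
(259740 + 320356) + (-96*94 + j) = (259740 + 320356) + (-96*94 + 225/56) = 580096 + (-9024 + 225/56) = 580096 - 505119/56 = 31980257/56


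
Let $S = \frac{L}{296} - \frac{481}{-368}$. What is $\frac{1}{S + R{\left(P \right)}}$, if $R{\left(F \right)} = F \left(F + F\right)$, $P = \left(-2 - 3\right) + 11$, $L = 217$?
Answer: $\frac{13616}{1008131} \approx 0.013506$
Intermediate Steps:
$P = 6$ ($P = -5 + 11 = 6$)
$R{\left(F \right)} = 2 F^{2}$ ($R{\left(F \right)} = F 2 F = 2 F^{2}$)
$S = \frac{27779}{13616}$ ($S = \frac{217}{296} - \frac{481}{-368} = 217 \cdot \frac{1}{296} - - \frac{481}{368} = \frac{217}{296} + \frac{481}{368} = \frac{27779}{13616} \approx 2.0402$)
$\frac{1}{S + R{\left(P \right)}} = \frac{1}{\frac{27779}{13616} + 2 \cdot 6^{2}} = \frac{1}{\frac{27779}{13616} + 2 \cdot 36} = \frac{1}{\frac{27779}{13616} + 72} = \frac{1}{\frac{1008131}{13616}} = \frac{13616}{1008131}$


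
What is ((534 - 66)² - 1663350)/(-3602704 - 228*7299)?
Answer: 722163/2633438 ≈ 0.27423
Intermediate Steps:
((534 - 66)² - 1663350)/(-3602704 - 228*7299) = (468² - 1663350)/(-3602704 - 1664172) = (219024 - 1663350)/(-5266876) = -1444326*(-1/5266876) = 722163/2633438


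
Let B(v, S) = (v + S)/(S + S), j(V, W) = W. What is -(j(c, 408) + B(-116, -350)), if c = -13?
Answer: -143033/350 ≈ -408.67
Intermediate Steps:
B(v, S) = (S + v)/(2*S) (B(v, S) = (S + v)/((2*S)) = (S + v)*(1/(2*S)) = (S + v)/(2*S))
-(j(c, 408) + B(-116, -350)) = -(408 + (½)*(-350 - 116)/(-350)) = -(408 + (½)*(-1/350)*(-466)) = -(408 + 233/350) = -1*143033/350 = -143033/350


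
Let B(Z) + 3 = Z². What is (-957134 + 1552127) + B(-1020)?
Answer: 1635390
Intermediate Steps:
B(Z) = -3 + Z²
(-957134 + 1552127) + B(-1020) = (-957134 + 1552127) + (-3 + (-1020)²) = 594993 + (-3 + 1040400) = 594993 + 1040397 = 1635390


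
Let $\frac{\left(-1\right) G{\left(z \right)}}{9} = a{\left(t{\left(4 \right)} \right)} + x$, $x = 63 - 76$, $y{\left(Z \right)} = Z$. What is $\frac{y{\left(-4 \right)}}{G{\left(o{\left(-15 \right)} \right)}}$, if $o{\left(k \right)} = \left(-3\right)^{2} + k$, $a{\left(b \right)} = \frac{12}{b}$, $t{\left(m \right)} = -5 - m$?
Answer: $- \frac{4}{129} \approx -0.031008$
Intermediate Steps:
$x = -13$ ($x = 63 - 76 = -13$)
$o{\left(k \right)} = 9 + k$
$G{\left(z \right)} = 129$ ($G{\left(z \right)} = - 9 \left(\frac{12}{-5 - 4} - 13\right) = - 9 \left(\frac{12}{-9} - 13\right) = - 9 \left(12 \left(- \frac{1}{9}\right) - 13\right) = - 9 \left(- \frac{4}{3} - 13\right) = \left(-9\right) \left(- \frac{43}{3}\right) = 129$)
$\frac{y{\left(-4 \right)}}{G{\left(o{\left(-15 \right)} \right)}} = - \frac{4}{129}$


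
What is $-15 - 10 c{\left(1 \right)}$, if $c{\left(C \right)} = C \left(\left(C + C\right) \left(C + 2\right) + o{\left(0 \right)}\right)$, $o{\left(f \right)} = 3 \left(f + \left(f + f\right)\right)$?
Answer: $-75$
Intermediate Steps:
$o{\left(f \right)} = 9 f$ ($o{\left(f \right)} = 3 \left(f + 2 f\right) = 3 \cdot 3 f = 9 f$)
$c{\left(C \right)} = 2 C^{2} \left(2 + C\right)$ ($c{\left(C \right)} = C \left(\left(C + C\right) \left(C + 2\right) + 9 \cdot 0\right) = C \left(2 C \left(2 + C\right) + 0\right) = C 2 C \left(2 + C\right) = 2 C^{2} \left(2 + C\right)$)
$-15 - 10 c{\left(1 \right)} = -15 - 10 \cdot 2 \cdot 1^{2} \left(2 + 1\right) = -15 - 10 \cdot 2 \cdot 1 \cdot 3 = -15 - 60 = -75$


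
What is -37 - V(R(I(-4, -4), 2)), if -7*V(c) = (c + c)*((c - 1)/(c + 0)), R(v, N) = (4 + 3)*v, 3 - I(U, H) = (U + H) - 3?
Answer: -65/7 ≈ -9.2857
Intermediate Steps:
I(U, H) = 6 - H - U (I(U, H) = 3 - ((U + H) - 3) = 3 - ((H + U) - 3) = 3 - (-3 + H + U) = 3 + (3 - H - U) = 6 - H - U)
R(v, N) = 7*v
V(c) = 2/7 - 2*c/7 (V(c) = -(c + c)*(c - 1)/(c + 0)/7 = -2*c*(-1 + c)/c/7 = -(-2 + 2*c)/7 = 2/7 - 2*c/7)
-37 - V(R(I(-4, -4), 2)) = -37 - (2/7 - 2*(6 - 1*(-4) - 1*(-4))) = -37 - (2/7 - 2*(6 + 4 + 4)) = -37 - (2/7 - 2*14) = -37 - (2/7 - 2/7*98) = -37 - (2/7 - 28) = -37 - 1*(-194/7) = -37 + 194/7 = -65/7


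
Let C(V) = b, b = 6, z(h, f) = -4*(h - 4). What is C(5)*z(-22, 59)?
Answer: 624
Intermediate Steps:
z(h, f) = 16 - 4*h (z(h, f) = -4*(-4 + h) = 16 - 4*h)
C(V) = 6
C(5)*z(-22, 59) = 6*(16 - 4*(-22)) = 6*(16 + 88) = 6*104 = 624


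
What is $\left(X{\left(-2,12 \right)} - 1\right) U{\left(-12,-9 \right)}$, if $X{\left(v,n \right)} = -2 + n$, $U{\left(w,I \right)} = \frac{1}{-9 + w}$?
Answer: $- \frac{3}{7} \approx -0.42857$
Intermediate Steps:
$\left(X{\left(-2,12 \right)} - 1\right) U{\left(-12,-9 \right)} = \frac{\left(-2 + 12\right) - 1}{-9 - 12} = \frac{10 - 1}{-21} = 9 \left(- \frac{1}{21}\right) = - \frac{3}{7}$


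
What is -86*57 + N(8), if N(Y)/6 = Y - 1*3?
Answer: -4872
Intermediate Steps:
N(Y) = -18 + 6*Y (N(Y) = 6*(Y - 1*3) = 6*(Y - 3) = 6*(-3 + Y) = -18 + 6*Y)
-86*57 + N(8) = -86*57 + (-18 + 6*8) = -4902 + (-18 + 48) = -4902 + 30 = -4872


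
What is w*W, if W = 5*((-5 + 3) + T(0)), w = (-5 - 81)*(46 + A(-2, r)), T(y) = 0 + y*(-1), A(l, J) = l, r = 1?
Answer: 37840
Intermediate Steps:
T(y) = -y (T(y) = 0 - y = -y)
w = -3784 (w = (-5 - 81)*(46 - 2) = -86*44 = -3784)
W = -10 (W = 5*((-5 + 3) - 1*0) = 5*(-2 + 0) = 5*(-2) = -10)
w*W = -3784*(-10) = 37840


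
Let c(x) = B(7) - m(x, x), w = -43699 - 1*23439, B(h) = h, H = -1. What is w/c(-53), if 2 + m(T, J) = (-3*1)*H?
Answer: -33569/3 ≈ -11190.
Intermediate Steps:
m(T, J) = 1 (m(T, J) = -2 - 3*1*(-1) = -2 - 3*(-1) = -2 + 3 = 1)
w = -67138 (w = -43699 - 23439 = -67138)
c(x) = 6 (c(x) = 7 - 1*1 = 7 - 1 = 6)
w/c(-53) = -67138/6 = -67138*⅙ = -33569/3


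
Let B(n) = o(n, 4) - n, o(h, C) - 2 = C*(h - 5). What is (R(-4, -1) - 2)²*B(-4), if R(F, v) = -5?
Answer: -1470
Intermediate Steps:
o(h, C) = 2 + C*(-5 + h) (o(h, C) = 2 + C*(h - 5) = 2 + C*(-5 + h))
B(n) = -18 + 3*n (B(n) = (2 - 5*4 + 4*n) - n = (2 - 20 + 4*n) - n = (-18 + 4*n) - n = -18 + 3*n)
(R(-4, -1) - 2)²*B(-4) = (-5 - 2)²*(-18 + 3*(-4)) = (-7)²*(-18 - 12) = 49*(-30) = -1470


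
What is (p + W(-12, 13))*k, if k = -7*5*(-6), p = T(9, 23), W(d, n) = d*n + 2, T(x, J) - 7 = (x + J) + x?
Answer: -22260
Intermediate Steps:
T(x, J) = 7 + J + 2*x (T(x, J) = 7 + ((x + J) + x) = 7 + ((J + x) + x) = 7 + (J + 2*x) = 7 + J + 2*x)
W(d, n) = 2 + d*n
p = 48 (p = 7 + 23 + 2*9 = 7 + 23 + 18 = 48)
k = 210 (k = -35*(-6) = 210)
(p + W(-12, 13))*k = (48 + (2 - 12*13))*210 = (48 + (2 - 156))*210 = (48 - 154)*210 = -106*210 = -22260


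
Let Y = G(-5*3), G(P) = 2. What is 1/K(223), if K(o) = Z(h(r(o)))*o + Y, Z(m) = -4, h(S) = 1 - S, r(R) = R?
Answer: -1/890 ≈ -0.0011236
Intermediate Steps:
Y = 2
K(o) = 2 - 4*o (K(o) = -4*o + 2 = 2 - 4*o)
1/K(223) = 1/(2 - 4*223) = 1/(2 - 892) = 1/(-890) = -1/890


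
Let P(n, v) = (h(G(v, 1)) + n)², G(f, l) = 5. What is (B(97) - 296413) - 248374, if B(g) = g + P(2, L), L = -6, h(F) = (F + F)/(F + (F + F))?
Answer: -4902146/9 ≈ -5.4468e+5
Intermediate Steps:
h(F) = ⅔ (h(F) = (2*F)/(F + 2*F) = (2*F)/((3*F)) = (2*F)*(1/(3*F)) = ⅔)
P(n, v) = (⅔ + n)²
B(g) = 64/9 + g (B(g) = g + (2 + 3*2)²/9 = g + (2 + 6)²/9 = g + (⅑)*8² = g + (⅑)*64 = g + 64/9 = 64/9 + g)
(B(97) - 296413) - 248374 = ((64/9 + 97) - 296413) - 248374 = (937/9 - 296413) - 248374 = -2666780/9 - 248374 = -4902146/9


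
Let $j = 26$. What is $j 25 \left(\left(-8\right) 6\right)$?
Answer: $-31200$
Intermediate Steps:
$j 25 \left(\left(-8\right) 6\right) = 26 \cdot 25 \left(\left(-8\right) 6\right) = 650 \left(-48\right) = -31200$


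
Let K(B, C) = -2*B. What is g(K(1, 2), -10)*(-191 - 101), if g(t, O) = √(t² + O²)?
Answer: -584*√26 ≈ -2977.8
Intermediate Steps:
g(t, O) = √(O² + t²)
g(K(1, 2), -10)*(-191 - 101) = √((-10)² + (-2*1)²)*(-191 - 101) = √(100 + (-2)²)*(-292) = √(100 + 4)*(-292) = √104*(-292) = (2*√26)*(-292) = -584*√26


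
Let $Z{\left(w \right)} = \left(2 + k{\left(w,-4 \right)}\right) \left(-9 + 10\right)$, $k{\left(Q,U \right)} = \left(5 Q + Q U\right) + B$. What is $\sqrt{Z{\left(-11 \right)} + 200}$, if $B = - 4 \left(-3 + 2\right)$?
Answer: $\sqrt{195} \approx 13.964$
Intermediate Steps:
$B = 4$ ($B = \left(-4\right) \left(-1\right) = 4$)
$k{\left(Q,U \right)} = 4 + 5 Q + Q U$ ($k{\left(Q,U \right)} = \left(5 Q + Q U\right) + 4 = 4 + 5 Q + Q U$)
$Z{\left(w \right)} = 6 + w$ ($Z{\left(w \right)} = \left(2 + \left(4 + 5 w + w \left(-4\right)\right)\right) \left(-9 + 10\right) = \left(2 + \left(4 + 5 w - 4 w\right)\right) 1 = \left(2 + \left(4 + w\right)\right) 1 = \left(6 + w\right) 1 = 6 + w$)
$\sqrt{Z{\left(-11 \right)} + 200} = \sqrt{\left(6 - 11\right) + 200} = \sqrt{-5 + 200} = \sqrt{195}$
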